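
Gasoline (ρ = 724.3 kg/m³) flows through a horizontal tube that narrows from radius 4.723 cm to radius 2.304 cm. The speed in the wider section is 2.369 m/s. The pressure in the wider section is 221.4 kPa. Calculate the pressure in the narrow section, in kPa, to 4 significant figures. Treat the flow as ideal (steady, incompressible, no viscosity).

Mass conservation (A₁v₁ = A₂v₂) gives v₂ = 2.369 × 70.08/16.68 = 9.955 m/s.
Bernoulli (h₁ = h₂): P₁ − P₂ = ½ρ(v₂² − v₁²).
P₂ = P₁ − ½ρ(v₂² − v₁²) = 221400 − ½·724.3·(9.955² − 2.369²) = 221400 − 33860 = 187500 Pa.

P₂ ≈ 187.5 kPa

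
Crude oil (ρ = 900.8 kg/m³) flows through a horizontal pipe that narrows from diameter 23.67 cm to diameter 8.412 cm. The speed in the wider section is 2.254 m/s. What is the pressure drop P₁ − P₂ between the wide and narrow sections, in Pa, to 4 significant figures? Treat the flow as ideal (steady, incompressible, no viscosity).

By continuity, v₂ = v₁·A₁/A₂ = 2.254·(440.0/55.58) = 17.85 m/s.
Along the horizontal streamline, P + ½ρv² is constant.
P₁ − P₂ = ½·900.8·(17.85² − 2.254²) = ½·900.8·313.4 = 141200 Pa.

141200 Pa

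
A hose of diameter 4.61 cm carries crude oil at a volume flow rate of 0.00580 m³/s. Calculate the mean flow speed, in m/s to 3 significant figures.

v = 3.47 m/s

Q = 0.00580 m³/s = 0.00580 m³/s.
v = Q/A = 0.00580 / 0.00167 = 3.47 m/s.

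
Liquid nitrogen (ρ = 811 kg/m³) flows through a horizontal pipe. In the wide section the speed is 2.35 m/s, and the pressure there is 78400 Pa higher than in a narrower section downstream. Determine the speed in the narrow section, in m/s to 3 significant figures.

With h₁ = h₂, rearranging Bernoulli gives v₂ = √(v₁² + 2ΔP/ρ).
v₂ = √(2.35² + 2·78400/811) = √(5.52 + 193) = 14.1 m/s.

v₂ ≈ 14.1 m/s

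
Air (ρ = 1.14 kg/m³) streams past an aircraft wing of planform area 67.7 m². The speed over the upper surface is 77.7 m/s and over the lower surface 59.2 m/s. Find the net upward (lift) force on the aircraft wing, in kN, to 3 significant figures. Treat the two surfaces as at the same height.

F = 97.7 kN

From P + ½ρv² = const at equal height, P_low − P_up = ½ρ(v_up² − v_low²).
ΔP = ½·1.14·(77.7² − 59.2²) = 1440 Pa.
Lift = ΔP · A = 1440 × 67.7 = 97700 N.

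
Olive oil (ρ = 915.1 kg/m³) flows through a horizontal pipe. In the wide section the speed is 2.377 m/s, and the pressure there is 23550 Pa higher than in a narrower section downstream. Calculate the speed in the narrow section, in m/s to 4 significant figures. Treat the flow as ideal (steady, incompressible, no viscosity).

v₂ = 7.558 m/s

Horizontal Bernoulli: P₁ + ½ρv₁² = P₂ + ½ρv₂², so v₂² = v₁² + 2(P₁ − P₂)/ρ.
v₂ = √(2.377² + 2·23550/915.1) = √(5.650 + 51.47) = 7.558 m/s.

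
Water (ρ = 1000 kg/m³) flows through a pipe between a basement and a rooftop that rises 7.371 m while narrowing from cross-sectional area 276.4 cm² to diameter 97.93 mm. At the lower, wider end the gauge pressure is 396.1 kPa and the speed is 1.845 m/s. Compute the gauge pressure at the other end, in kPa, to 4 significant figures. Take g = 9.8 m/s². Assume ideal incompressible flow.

The volume flow rate is constant, so v₂ = (A₁/A₂)v₁ = (276.4/75.32)·1.845 = 6.770 m/s.
Energy conservation along the streamline gives P₂ = P₁ − ½ρ(v₂² − v₁²) − ρg(h₂ − h₁).
P₂ = 396100 + ½·1000·(1.845² − 6.770²) − 1000·9.8·(+7.371) = 396100 + (-21220) − (72240) = 302600 Pa.

P₂ ≈ 302.6 kPa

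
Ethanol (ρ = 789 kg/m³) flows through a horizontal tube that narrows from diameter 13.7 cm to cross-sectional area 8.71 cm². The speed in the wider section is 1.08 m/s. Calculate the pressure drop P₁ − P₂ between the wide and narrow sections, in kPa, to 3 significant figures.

ΔP ≈ 131 kPa

Mass conservation (A₁v₁ = A₂v₂) gives v₂ = 1.08 × 147/8.71 = 18.3 m/s.
The pipe is horizontal, so Bernoulli reduces to P₁ + ½ρv₁² = P₂ + ½ρv₂².
P₁ − P₂ = ½·789·(18.3² − 1.08²) = ½·789·333 = 131000 Pa.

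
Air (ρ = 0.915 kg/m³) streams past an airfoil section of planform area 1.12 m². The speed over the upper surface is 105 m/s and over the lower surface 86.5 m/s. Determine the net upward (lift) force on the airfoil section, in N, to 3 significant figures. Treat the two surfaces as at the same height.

The faster flow above has the lower pressure; Bernoulli (same height) gives ΔP = ½ρ(v_up² − v_low²).
ΔP = ½·0.915·(105² − 86.5²) = 1620 Pa.
Lift = ΔP · A = 1620 × 1.12 = 1820 N.

1820 N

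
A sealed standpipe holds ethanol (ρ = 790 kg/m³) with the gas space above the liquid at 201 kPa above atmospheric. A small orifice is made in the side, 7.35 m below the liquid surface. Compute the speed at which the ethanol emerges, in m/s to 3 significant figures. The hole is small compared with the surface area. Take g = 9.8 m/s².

Take point 1 at the surface (v₁ ≈ 0) and point 2 at the hole (at atmospheric pressure). Bernoulli: P₁ + ρg h = P_atm + ½ρv₂².
With P₁ − P_atm = 201000 Pa, v₂ = √(2gh + 2ΔP/ρ) = √(2·9.8·7.35 + 2·201000/790) = 25.6 m/s.

v ≈ 25.6 m/s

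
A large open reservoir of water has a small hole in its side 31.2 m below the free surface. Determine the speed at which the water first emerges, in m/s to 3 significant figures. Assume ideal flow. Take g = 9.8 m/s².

v ≈ 24.7 m/s

Torricelli's result v = √(2gh) gives v = √(2·9.8·31.2) = 24.7 m/s.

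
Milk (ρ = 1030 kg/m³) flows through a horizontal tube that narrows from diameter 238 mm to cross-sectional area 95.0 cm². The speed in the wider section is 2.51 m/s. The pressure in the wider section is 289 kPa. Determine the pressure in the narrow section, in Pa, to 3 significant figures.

P₂ ≈ 221000 Pa

By continuity, v₂ = v₁·A₁/A₂ = 2.51·(445/95.0) = 11.8 m/s.
Bernoulli (h₁ = h₂): P₁ − P₂ = ½ρ(v₂² − v₁²).
P₂ = P₁ − ½ρ(v₂² − v₁²) = 289000 − ½·1030·(11.8² − 2.51²) = 289000 − 67900 = 221000 Pa.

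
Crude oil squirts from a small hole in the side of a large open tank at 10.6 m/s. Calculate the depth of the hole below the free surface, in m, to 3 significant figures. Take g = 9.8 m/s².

Inverting v = √(2gh) gives h = v² / 2g.
h = 10.6²/(2·9.8) = 112/19.60 = 5.73 m.

h ≈ 5.73 m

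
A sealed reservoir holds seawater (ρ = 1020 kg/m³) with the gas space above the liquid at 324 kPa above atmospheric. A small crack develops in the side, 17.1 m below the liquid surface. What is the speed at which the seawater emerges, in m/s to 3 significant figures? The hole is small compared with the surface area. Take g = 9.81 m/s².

Take point 1 at the surface (v₁ ≈ 0) and point 2 at the hole (at atmospheric pressure). Bernoulli: P₁ + ρg h = P_atm + ½ρv₂².
With P₁ − P_atm = 324000 Pa, v₂ = √(2gh + 2ΔP/ρ) = √(2·9.81·17.1 + 2·324000/1020) = 31.2 m/s.

v ≈ 31.2 m/s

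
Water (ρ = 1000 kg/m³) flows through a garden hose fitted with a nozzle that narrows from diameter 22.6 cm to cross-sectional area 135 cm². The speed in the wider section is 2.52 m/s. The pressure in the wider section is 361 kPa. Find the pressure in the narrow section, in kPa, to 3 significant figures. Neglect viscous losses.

336 kPa

The volume flow rate is constant, so v₂ = (A₁/A₂)v₁ = (401/135)·2.52 = 7.49 m/s.
Bernoulli (h₁ = h₂): P₁ − P₂ = ½ρ(v₂² − v₁²).
P₂ = P₁ − ½ρ(v₂² − v₁²) = 361000 − ½·1000·(7.49² − 2.52²) = 361000 − 24900 = 336000 Pa.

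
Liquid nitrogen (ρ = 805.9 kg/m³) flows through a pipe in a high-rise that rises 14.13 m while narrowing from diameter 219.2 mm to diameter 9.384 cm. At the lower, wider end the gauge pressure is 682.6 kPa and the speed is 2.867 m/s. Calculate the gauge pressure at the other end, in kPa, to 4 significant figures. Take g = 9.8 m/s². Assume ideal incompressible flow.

By continuity, v₂ = v₁·A₁/A₂ = 2.867·(377.4/69.16) = 15.64 m/s.
Bernoulli: P₁ + ½ρv₁² + ρg h₁ = P₂ + ½ρv₂² + ρg h₂, so P₂ = P₁ + ½ρ(v₁² − v₂²) − ρg(h₂ − h₁).
P₂ = 682600 + ½·805.9·(2.867² − 15.64²) − 805.9·9.8·(+14.13) = 682600 + (-95300) − (111600) = 475700 Pa.

475.7 kPa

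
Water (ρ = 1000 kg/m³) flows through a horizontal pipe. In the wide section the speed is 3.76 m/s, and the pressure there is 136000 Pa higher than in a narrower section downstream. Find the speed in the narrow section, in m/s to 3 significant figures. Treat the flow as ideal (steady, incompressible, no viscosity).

v₂ = 16.9 m/s

Along the level pipe P + ½ρv² is conserved, hence v₂² = v₁² + 2(P₁ − P₂)/ρ.
v₂ = √(3.76² + 2·136000/1000) = √(14.1 + 272) = 16.9 m/s.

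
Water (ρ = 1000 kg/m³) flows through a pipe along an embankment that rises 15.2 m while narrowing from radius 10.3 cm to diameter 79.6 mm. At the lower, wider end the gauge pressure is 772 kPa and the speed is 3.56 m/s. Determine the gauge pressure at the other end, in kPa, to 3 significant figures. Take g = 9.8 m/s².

P₂ = 345 kPa

By continuity, v₂ = v₁·A₁/A₂ = 3.56·(333/49.8) = 23.8 m/s.
Applying Bernoulli between the two ends and solving for P₂: P₂ = P₁ + ½ρ(v₁² − v₂²) − ρgΔh.
P₂ = 772000 + ½·1000·(3.56² − 23.8²) − 1000·9.8·(+15.2) = 772000 + (-278000) − (149000) = 345000 Pa.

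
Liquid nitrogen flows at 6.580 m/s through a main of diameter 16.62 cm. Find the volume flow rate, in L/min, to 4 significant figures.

Q = A·v = 0.02169 m² × 6.580 m/s = 0.1428 m³/s.
Converting: 0.1428 m³/s × 60000 = 8565 L/min.

Q ≈ 8565 L/min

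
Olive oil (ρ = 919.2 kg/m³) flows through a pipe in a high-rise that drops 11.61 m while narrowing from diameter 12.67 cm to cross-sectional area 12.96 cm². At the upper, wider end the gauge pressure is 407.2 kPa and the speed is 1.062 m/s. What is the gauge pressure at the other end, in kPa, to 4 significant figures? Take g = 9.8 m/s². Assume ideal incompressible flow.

P₂ = 463.2 kPa

By continuity, v₂ = v₁·A₁/A₂ = 1.062·(126.1/12.96) = 10.33 m/s.
Bernoulli: P₁ + ½ρv₁² + ρg h₁ = P₂ + ½ρv₂² + ρg h₂, so P₂ = P₁ + ½ρ(v₁² − v₂²) − ρg(h₂ − h₁).
P₂ = 407200 + ½·919.2·(1.062² − 10.33²) − 919.2·9.8·(−11.61) = 407200 + (-48540) − (-104600) = 463200 Pa.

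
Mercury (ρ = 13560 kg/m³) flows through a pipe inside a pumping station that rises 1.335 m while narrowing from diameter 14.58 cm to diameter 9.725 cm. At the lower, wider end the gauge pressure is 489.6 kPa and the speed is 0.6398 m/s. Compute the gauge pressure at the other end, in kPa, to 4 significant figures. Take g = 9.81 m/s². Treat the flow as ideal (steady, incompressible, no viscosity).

By continuity, v₂ = v₁·A₁/A₂ = 0.6398·(167.0/74.28) = 1.438 m/s.
Applying Bernoulli between the two ends and solving for P₂: P₂ = P₁ + ½ρ(v₁² − v₂²) − ρgΔh.
P₂ = 489600 + ½·13560·(0.6398² − 1.438²) − 13560·9.81·(+1.335) = 489600 + (-11250) − (177600) = 300800 Pa.

300.8 kPa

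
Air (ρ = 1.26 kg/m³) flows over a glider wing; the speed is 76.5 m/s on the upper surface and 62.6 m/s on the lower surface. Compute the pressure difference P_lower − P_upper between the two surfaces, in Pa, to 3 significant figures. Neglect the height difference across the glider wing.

With negligible Δh, P + ½ρv² is constant, so P_low − P_up = ½ρ(v_up² − v_low²).
ΔP = ½·1.26·(76.5² − 62.6²) = 1220 Pa.

ΔP ≈ 1220 Pa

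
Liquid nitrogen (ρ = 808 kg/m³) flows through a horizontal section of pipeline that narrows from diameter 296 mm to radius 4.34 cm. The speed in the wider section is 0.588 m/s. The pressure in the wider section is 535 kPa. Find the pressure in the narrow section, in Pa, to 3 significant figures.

P₂ ≈ 516000 Pa

By continuity, v₂ = v₁·A₁/A₂ = 0.588·(688/59.2) = 6.84 m/s.
Along the horizontal streamline, P + ½ρv² is constant.
P₂ = P₁ − ½ρ(v₂² − v₁²) = 535000 − ½·808·(6.84² − 0.588²) = 535000 − 18700 = 516000 Pa.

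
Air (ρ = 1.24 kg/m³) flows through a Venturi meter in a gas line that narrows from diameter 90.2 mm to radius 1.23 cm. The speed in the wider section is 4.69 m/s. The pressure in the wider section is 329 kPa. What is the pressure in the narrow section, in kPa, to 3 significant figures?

The volume flow rate is constant, so v₂ = (A₁/A₂)v₁ = (63.9/4.75)·4.69 = 63.1 m/s.
Bernoulli (h₁ = h₂): P₁ − P₂ = ½ρ(v₂² − v₁²).
P₂ = P₁ − ½ρ(v₂² − v₁²) = 329000 − ½·1.24·(63.1² − 4.69²) = 329000 − 2450 = 327000 Pa.

P₂ ≈ 327 kPa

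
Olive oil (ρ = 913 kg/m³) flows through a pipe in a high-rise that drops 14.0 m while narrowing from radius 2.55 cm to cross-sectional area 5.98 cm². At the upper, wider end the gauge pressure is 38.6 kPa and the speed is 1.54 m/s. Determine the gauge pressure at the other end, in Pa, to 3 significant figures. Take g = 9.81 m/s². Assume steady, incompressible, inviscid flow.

P₂ ≈ 152000 Pa

The volume flow rate is constant, so v₂ = (A₁/A₂)v₁ = (20.4/5.98)·1.54 = 5.26 m/s.
Applying Bernoulli between the two ends and solving for P₂: P₂ = P₁ + ½ρ(v₁² − v₂²) − ρgΔh.
P₂ = 38600 + ½·913·(1.54² − 5.26²) − 913·9.81·(−14.0) = 38600 + (-11600) − (-125000) = 152000 Pa.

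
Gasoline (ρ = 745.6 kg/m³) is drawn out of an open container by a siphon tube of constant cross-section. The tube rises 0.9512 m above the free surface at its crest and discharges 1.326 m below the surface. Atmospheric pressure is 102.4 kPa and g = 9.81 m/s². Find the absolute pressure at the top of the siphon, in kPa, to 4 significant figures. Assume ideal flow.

From the surface to the outlet (both open to atmosphere, surface at rest): v = √(2g·h_out) = √(2·9.81·1.326) = 5.101 m/s.
Continuity keeps v the same throughout the tube; from surface to crest, P_atm + 0 = P_top + ½ρv² + ρg·h_top.
P_top = 102400 − ½·745.6·5.101² − 745.6·9.81·0.9512 = 85740 Pa.

P_top = 85.74 kPa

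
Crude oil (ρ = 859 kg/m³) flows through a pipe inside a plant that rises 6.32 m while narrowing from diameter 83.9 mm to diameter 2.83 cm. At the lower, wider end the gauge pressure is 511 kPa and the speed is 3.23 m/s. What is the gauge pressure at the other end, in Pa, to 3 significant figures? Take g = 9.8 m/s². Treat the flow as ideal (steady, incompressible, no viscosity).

The volume flow rate is constant, so v₂ = (A₁/A₂)v₁ = (55.3/6.29)·3.23 = 28.4 m/s.
Applying Bernoulli between the two ends and solving for P₂: P₂ = P₁ + ½ρ(v₁² − v₂²) − ρgΔh.
P₂ = 511000 + ½·859·(3.23² − 28.4²) − 859·9.8·(+6.32) = 511000 + (-342000) − (53200) = 116000 Pa.

P₂ = 116000 Pa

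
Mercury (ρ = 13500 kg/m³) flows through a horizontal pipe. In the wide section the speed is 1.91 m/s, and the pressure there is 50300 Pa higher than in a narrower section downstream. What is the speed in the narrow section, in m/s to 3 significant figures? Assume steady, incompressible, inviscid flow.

Along the level pipe P + ½ρv² is conserved, hence v₂² = v₁² + 2(P₁ − P₂)/ρ.
v₂ = √(1.91² + 2·50300/13500) = √(3.65 + 7.45) = 3.33 m/s.

v₂ = 3.33 m/s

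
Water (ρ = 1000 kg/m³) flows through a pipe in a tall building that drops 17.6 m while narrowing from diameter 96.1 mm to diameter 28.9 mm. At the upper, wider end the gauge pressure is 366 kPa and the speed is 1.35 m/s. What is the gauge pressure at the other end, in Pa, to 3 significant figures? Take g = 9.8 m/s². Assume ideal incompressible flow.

P₂ = 428000 Pa

Continuity gives A₁v₁ = A₂v₂, so v₂ = (72.5 cm²)/(6.56 cm²) × 1.35 m/s = 14.9 m/s.
Energy conservation along the streamline gives P₂ = P₁ − ½ρ(v₂² − v₁²) − ρg(h₂ − h₁).
P₂ = 366000 + ½·1000·(1.35² − 14.9²) − 1000·9.8·(−17.6) = 366000 + (-111000) − (-172000) = 428000 Pa.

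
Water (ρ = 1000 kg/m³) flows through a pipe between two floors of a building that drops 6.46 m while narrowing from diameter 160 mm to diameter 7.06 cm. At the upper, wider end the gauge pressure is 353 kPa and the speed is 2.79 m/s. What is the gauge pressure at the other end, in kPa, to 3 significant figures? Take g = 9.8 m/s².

By continuity, v₂ = v₁·A₁/A₂ = 2.79·(201/39.1) = 14.3 m/s.
Bernoulli: P₁ + ½ρv₁² + ρg h₁ = P₂ + ½ρv₂² + ρg h₂, so P₂ = P₁ + ½ρ(v₁² − v₂²) − ρg(h₂ − h₁).
P₂ = 353000 + ½·1000·(2.79² − 14.3²) − 1000·9.8·(−6.46) = 353000 + (-98800) − (-63300) = 318000 Pa.

P₂ = 318 kPa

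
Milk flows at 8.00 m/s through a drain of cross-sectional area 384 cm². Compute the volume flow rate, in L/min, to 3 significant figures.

Q = A·v = 0.0384 m² × 8.00 m/s = 0.307 m³/s.
Converting: 0.307 m³/s × 60000 = 18400 L/min.

18400 L/min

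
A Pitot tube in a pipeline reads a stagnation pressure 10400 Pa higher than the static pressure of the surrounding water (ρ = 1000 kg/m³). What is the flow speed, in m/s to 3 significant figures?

4.56 m/s

The dynamic pressure equals the rise in static pressure at the stagnation point: ΔP = ½ρv².
v = √(2ΔP/ρ) = √(2·10400/1000) = 4.56 m/s.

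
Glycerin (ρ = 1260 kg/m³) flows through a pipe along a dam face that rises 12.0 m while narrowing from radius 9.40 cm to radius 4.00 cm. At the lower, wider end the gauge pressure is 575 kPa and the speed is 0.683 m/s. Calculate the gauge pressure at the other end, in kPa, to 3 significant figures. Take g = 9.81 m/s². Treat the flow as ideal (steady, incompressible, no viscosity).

P₂ = 418 kPa

By continuity, v₂ = v₁·A₁/A₂ = 0.683·(278/50.3) = 3.77 m/s.
Energy conservation along the streamline gives P₂ = P₁ − ½ρ(v₂² − v₁²) − ρg(h₂ − h₁).
P₂ = 575000 + ½·1260·(0.683² − 3.77²) − 1260·9.81·(+12.0) = 575000 + (-8670) − (148000) = 418000 Pa.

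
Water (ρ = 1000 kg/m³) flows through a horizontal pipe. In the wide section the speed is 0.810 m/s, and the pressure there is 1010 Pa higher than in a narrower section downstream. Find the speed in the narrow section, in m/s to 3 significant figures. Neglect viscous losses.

Horizontal Bernoulli: P₁ + ½ρv₁² = P₂ + ½ρv₂², so v₂² = v₁² + 2(P₁ − P₂)/ρ.
v₂ = √(0.810² + 2·1010/1000) = √(0.656 + 2.02) = 1.64 m/s.

v₂ ≈ 1.64 m/s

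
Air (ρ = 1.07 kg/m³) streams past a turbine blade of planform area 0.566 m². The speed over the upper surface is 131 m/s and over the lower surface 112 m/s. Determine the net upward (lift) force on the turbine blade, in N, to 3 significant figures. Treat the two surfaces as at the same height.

F ≈ 1400 N

With equal heights on the two surfaces, Bernoulli gives P_lower − P_upper = ½ρ(v_upper² − v_lower²).
ΔP = ½·1.07·(131² − 112²) = 2470 Pa.
Lift = ΔP · A = 2470 × 0.566 = 1400 N.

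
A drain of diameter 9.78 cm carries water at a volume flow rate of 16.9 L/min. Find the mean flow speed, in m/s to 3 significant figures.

v ≈ 0.0375 m/s

Q = 16.9 L/min = 0.000282 m³/s.
v = Q/A = 0.000282 / 0.00751 = 0.0375 m/s.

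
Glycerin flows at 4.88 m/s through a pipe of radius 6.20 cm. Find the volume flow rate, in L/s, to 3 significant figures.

Q = A·v = 0.0121 m² × 4.88 m/s = 0.0589 m³/s.
Converting: 0.0589 m³/s × 1000 = 58.9 L/s.

Q ≈ 58.9 L/s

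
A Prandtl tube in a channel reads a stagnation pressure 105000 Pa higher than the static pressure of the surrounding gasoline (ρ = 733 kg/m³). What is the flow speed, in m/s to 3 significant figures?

At the stagnation point the flow is brought to rest, so Bernoulli gives P_stag − P_static = ½ρv².
v = √(2ΔP/ρ) = √(2·105000/733) = 16.9 m/s.

v = 16.9 m/s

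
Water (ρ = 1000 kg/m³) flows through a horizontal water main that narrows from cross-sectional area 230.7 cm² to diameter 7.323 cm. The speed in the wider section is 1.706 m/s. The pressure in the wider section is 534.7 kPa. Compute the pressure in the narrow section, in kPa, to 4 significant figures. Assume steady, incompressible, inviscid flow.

492.5 kPa

Mass conservation (A₁v₁ = A₂v₂) gives v₂ = 1.706 × 230.7/42.12 = 9.345 m/s.
The pipe is horizontal, so Bernoulli reduces to P₁ + ½ρv₁² = P₂ + ½ρv₂².
P₂ = P₁ − ½ρ(v₂² − v₁²) = 534700 − ½·1000·(9.345² − 1.706²) = 534700 − 42210 = 492500 Pa.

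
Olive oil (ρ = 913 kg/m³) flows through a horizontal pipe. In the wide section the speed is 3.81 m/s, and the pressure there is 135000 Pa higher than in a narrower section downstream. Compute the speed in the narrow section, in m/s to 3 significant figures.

With h₁ = h₂, rearranging Bernoulli gives v₂ = √(v₁² + 2ΔP/ρ).
v₂ = √(3.81² + 2·135000/913) = √(14.5 + 296) = 17.6 m/s.

v₂ ≈ 17.6 m/s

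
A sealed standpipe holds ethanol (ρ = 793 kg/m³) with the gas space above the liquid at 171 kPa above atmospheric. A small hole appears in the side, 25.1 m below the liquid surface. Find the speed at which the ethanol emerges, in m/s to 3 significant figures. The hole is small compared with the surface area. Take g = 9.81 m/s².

v = 30.4 m/s

Take point 1 at the surface (v₁ ≈ 0) and point 2 at the hole (at atmospheric pressure). Bernoulli: P₁ + ρg h = P_atm + ½ρv₂².
With P₁ − P_atm = 171000 Pa, v₂ = √(2gh + 2ΔP/ρ) = √(2·9.81·25.1 + 2·171000/793) = 30.4 m/s.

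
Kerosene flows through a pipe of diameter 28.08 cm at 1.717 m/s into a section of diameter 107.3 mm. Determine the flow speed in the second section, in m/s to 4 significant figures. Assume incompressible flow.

By continuity, v₂ = v₁·A₁/A₂ = 1.717·(619.3/90.43) = 11.76 m/s.

11.76 m/s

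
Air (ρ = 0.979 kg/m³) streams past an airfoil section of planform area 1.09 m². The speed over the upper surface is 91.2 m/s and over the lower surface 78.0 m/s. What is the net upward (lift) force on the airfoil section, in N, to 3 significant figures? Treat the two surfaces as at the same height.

F ≈ 1190 N

From P + ½ρv² = const at equal height, P_low − P_up = ½ρ(v_up² − v_low²).
ΔP = ½·0.979·(91.2² − 78.0²) = 1090 Pa.
Lift = ΔP · A = 1090 × 1.09 = 1190 N.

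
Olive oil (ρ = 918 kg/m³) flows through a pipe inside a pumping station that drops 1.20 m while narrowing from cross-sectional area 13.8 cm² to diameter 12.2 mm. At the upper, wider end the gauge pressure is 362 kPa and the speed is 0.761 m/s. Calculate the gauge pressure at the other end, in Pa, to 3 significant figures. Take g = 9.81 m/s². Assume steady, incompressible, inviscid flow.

P₂ = 336000 Pa

The volume flow rate is constant, so v₂ = (A₁/A₂)v₁ = (13.8/1.17)·0.761 = 8.98 m/s.
Applying Bernoulli between the two ends and solving for P₂: P₂ = P₁ + ½ρ(v₁² − v₂²) − ρgΔh.
P₂ = 362000 + ½·918·(0.761² − 8.98²) − 918·9.81·(−1.20) = 362000 + (-36800) − (-10800) = 336000 Pa.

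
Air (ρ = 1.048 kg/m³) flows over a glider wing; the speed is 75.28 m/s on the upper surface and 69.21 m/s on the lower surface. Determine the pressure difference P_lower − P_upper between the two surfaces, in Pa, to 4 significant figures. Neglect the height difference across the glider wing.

ΔP ≈ 459.6 Pa

The pressure is lower where the speed is higher: ΔP = ½ρ(v_up² − v_low²).
ΔP = ½·1.048·(75.28² − 69.21²) = 459.6 Pa.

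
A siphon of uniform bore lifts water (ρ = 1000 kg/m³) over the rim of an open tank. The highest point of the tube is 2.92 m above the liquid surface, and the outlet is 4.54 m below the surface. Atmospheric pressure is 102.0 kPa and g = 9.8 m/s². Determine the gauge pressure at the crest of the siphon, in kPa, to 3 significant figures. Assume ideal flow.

The outlet speed comes from Torricelli: v = √(2g·4.54) = 9.43 m/s.
Continuity keeps v the same throughout the tube; from surface to crest, P_atm + 0 = P_top + ½ρv² + ρg·h_top.
P_top = 102000 − ½·1000·9.43² − 1000·9.8·2.92 = 28900 Pa. So P_gauge = P_top − P_atm = -73100 Pa.

P_gauge ≈ -73.1 kPa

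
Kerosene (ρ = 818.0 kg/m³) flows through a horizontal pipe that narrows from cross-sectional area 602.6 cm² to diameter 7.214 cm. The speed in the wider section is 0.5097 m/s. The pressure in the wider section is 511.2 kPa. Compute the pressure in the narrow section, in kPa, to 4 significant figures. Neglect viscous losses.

P₂ ≈ 488.2 kPa

Mass conservation (A₁v₁ = A₂v₂) gives v₂ = 0.5097 × 602.6/40.87 = 7.515 m/s.
With no height change, Bernoulli's equation is P₁ + ½ρv₁² = P₂ + ½ρv₂².
P₂ = P₁ − ½ρ(v₂² − v₁²) = 511200 − ½·818.0·(7.515² − 0.5097²) = 511200 − 22990 = 488200 Pa.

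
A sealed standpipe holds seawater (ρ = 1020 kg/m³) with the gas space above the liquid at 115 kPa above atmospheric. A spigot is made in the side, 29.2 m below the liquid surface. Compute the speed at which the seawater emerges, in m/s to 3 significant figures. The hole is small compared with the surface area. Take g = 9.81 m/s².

Take point 1 at the surface (v₁ ≈ 0) and point 2 at the hole (at atmospheric pressure). Bernoulli: P₁ + ρg h = P_atm + ½ρv₂².
With P₁ − P_atm = 115000 Pa, v₂ = √(2gh + 2ΔP/ρ) = √(2·9.81·29.2 + 2·115000/1020) = 28.3 m/s.

v = 28.3 m/s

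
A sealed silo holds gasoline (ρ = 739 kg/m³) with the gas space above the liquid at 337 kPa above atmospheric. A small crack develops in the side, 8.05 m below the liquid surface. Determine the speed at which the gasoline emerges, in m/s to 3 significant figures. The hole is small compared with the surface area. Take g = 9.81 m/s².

v ≈ 32.7 m/s

Take point 1 at the surface (v₁ ≈ 0) and point 2 at the hole (at atmospheric pressure). Bernoulli: P₁ + ρg h = P_atm + ½ρv₂².
With P₁ − P_atm = 337000 Pa, v₂ = √(2gh + 2ΔP/ρ) = √(2·9.81·8.05 + 2·337000/739) = 32.7 m/s.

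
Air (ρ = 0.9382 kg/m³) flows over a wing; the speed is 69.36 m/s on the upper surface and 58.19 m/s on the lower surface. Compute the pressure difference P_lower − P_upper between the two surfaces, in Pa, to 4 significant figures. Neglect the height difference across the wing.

ΔP ≈ 668.3 Pa

With negligible Δh, P + ½ρv² is constant, so P_low − P_up = ½ρ(v_up² − v_low²).
ΔP = ½·0.9382·(69.36² − 58.19²) = 668.3 Pa.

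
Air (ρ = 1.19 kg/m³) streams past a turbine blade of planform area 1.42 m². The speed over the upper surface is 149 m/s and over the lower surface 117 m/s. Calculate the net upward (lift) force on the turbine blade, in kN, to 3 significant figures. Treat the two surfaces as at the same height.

F ≈ 7.19 kN

From P + ½ρv² = const at equal height, P_low − P_up = ½ρ(v_up² − v_low²).
ΔP = ½·1.19·(149² − 117²) = 5060 Pa.
Lift = ΔP · A = 5060 × 1.42 = 7190 N.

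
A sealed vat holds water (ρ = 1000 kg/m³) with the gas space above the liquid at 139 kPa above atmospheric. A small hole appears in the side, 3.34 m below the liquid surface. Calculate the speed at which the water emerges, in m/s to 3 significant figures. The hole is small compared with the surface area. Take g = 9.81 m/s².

Take point 1 at the surface (v₁ ≈ 0) and point 2 at the hole (at atmospheric pressure). Bernoulli: P₁ + ρg h = P_atm + ½ρv₂².
With P₁ − P_atm = 139000 Pa, v₂ = √(2gh + 2ΔP/ρ) = √(2·9.81·3.34 + 2·139000/1000) = 18.5 m/s.

18.5 m/s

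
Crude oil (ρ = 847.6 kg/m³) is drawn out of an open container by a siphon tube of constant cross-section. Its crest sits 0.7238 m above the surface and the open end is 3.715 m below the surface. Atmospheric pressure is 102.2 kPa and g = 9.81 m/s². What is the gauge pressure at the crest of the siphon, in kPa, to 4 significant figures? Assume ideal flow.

The outlet speed comes from Torricelli: v = √(2g·3.715) = 8.537 m/s.
With constant cross-section the crest speed equals v; applying Bernoulli from the surface up to the crest, P_top = P_atm − ½ρv² − ρg·h_top.
P_top = 102200 − ½·847.6·8.537² − 847.6·9.81·0.7238 = 65290 Pa. So P_gauge = P_top − P_atm = -36910 Pa.

P_gauge = -36.91 kPa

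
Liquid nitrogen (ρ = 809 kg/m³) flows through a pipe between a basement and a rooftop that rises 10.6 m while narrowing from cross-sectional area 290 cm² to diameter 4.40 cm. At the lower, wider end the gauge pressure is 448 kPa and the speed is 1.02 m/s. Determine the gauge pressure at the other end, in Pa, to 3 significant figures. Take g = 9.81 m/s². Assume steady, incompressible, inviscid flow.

211000 Pa

By continuity, v₂ = v₁·A₁/A₂ = 1.02·(290/15.2) = 19.5 m/s.
Energy conservation along the streamline gives P₂ = P₁ − ½ρ(v₂² − v₁²) − ρg(h₂ − h₁).
P₂ = 448000 + ½·809·(1.02² − 19.5²) − 809·9.81·(+10.6) = 448000 + (-153000) − (84100) = 211000 Pa.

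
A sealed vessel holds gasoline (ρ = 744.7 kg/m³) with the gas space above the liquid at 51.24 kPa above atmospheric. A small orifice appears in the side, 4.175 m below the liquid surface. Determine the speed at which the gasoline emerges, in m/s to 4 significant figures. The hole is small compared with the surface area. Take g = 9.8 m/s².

v ≈ 14.81 m/s

Take point 1 at the surface (v₁ ≈ 0) and point 2 at the hole (at atmospheric pressure). Bernoulli: P₁ + ρg h = P_atm + ½ρv₂².
With P₁ − P_atm = 51240 Pa, v₂ = √(2gh + 2ΔP/ρ) = √(2·9.8·4.175 + 2·51240/744.7) = 14.81 m/s.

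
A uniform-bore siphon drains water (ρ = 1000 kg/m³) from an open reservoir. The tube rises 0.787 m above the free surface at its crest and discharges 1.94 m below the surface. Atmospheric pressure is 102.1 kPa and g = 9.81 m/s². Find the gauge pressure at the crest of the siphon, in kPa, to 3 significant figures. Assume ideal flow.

The outlet speed comes from Torricelli: v = √(2g·1.94) = 6.17 m/s.
Continuity keeps v the same throughout the tube; from surface to crest, P_atm + 0 = P_top + ½ρv² + ρg·h_top.
P_top = 102100 − ½·1000·6.17² − 1000·9.81·0.787 = 75300 Pa. So P_gauge = P_top − P_atm = -26800 Pa.

P_gauge ≈ -26.8 kPa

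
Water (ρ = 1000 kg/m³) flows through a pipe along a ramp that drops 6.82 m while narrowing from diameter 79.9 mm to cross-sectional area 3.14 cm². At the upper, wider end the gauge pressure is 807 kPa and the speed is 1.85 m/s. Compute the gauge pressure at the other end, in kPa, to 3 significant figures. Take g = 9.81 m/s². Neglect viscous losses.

P₂ ≈ 439 kPa

The volume flow rate is constant, so v₂ = (A₁/A₂)v₁ = (50.1/3.14)·1.85 = 29.5 m/s.
Bernoulli: P₁ + ½ρv₁² + ρg h₁ = P₂ + ½ρv₂² + ρg h₂, so P₂ = P₁ + ½ρ(v₁² − v₂²) − ρg(h₂ − h₁).
P₂ = 807000 + ½·1000·(1.85² − 29.5²) − 1000·9.81·(−6.82) = 807000 + (-435000) − (-66900) = 439000 Pa.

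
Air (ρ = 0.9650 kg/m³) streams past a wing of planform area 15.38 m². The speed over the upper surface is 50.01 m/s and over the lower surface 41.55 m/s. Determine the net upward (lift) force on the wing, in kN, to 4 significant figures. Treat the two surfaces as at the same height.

From P + ½ρv² = const at equal height, P_low − P_up = ½ρ(v_up² − v_low²).
ΔP = ½·0.9650·(50.01² − 41.55²) = 373.7 Pa.
Lift = ΔP · A = 373.7 × 15.38 = 5748 N.

F = 5.748 kN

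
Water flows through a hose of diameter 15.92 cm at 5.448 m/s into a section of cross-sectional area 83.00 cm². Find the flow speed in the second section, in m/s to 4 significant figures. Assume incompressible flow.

The volume flow rate is constant, so v₂ = (A₁/A₂)v₁ = (199.1/83.00)·5.448 = 13.07 m/s.

13.07 m/s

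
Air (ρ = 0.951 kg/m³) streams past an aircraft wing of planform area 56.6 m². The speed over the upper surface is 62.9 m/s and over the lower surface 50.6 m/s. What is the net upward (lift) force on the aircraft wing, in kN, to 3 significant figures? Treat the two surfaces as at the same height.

The faster flow above has the lower pressure; Bernoulli (same height) gives ΔP = ½ρ(v_up² − v_low²).
ΔP = ½·0.951·(62.9² − 50.6²) = 664 Pa.
Lift = ΔP · A = 664 × 56.6 = 37600 N.

F ≈ 37.6 kN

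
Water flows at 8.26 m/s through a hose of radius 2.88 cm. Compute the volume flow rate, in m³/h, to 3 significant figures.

Q = A·v = 0.00261 m² × 8.26 m/s = 0.0215 m³/s.
Converting: 0.0215 m³/s × 3600 = 77.5 m³/h.

77.5 m³/h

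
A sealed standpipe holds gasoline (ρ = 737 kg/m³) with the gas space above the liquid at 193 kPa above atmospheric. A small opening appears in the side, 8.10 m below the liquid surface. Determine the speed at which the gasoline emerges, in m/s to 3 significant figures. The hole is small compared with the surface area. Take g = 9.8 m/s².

26.1 m/s

Take point 1 at the surface (v₁ ≈ 0) and point 2 at the hole (at atmospheric pressure). Bernoulli: P₁ + ρg h = P_atm + ½ρv₂².
With P₁ − P_atm = 193000 Pa, v₂ = √(2gh + 2ΔP/ρ) = √(2·9.8·8.10 + 2·193000/737) = 26.1 m/s.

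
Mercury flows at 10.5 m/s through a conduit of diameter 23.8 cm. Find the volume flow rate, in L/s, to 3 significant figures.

Q ≈ 467 L/s

Q = A·v = 0.0445 m² × 10.5 m/s = 0.467 m³/s.
Converting: 0.467 m³/s × 1000 = 467 L/s.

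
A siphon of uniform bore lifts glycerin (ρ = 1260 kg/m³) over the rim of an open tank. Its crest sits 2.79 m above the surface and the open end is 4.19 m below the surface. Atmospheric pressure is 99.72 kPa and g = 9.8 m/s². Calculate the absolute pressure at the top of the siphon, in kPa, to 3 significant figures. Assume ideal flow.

The outlet speed comes from Torricelli: v = √(2g·4.19) = 9.06 m/s.
The bore is uniform, so the speed at the crest is the same v. Bernoulli surface→crest: P_atm = P_top + ½ρv² + ρg·h_top.
P_top = 99720 − ½·1260·9.06² − 1260·9.8·2.79 = 13500 Pa.

P_top = 13.5 kPa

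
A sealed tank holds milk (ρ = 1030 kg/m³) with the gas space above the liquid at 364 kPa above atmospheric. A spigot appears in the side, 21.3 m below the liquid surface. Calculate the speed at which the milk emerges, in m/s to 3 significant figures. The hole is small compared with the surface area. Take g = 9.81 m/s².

v ≈ 33.5 m/s

Take point 1 at the surface (v₁ ≈ 0) and point 2 at the hole (at atmospheric pressure). Bernoulli: P₁ + ρg h = P_atm + ½ρv₂².
With P₁ − P_atm = 364000 Pa, v₂ = √(2gh + 2ΔP/ρ) = √(2·9.81·21.3 + 2·364000/1030) = 33.5 m/s.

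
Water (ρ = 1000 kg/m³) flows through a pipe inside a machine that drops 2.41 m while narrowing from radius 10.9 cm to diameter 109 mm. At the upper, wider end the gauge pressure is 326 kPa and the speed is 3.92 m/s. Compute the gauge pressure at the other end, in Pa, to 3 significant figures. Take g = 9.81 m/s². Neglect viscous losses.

Continuity gives A₁v₁ = A₂v₂, so v₂ = (373 cm²)/(93.3 cm²) × 3.92 m/s = 15.7 m/s.
Energy conservation along the streamline gives P₂ = P₁ − ½ρ(v₂² − v₁²) − ρg(h₂ − h₁).
P₂ = 326000 + ½·1000·(3.92² − 15.7²) − 1000·9.81·(−2.41) = 326000 + (-115000) − (-23600) = 234000 Pa.

P₂ = 234000 Pa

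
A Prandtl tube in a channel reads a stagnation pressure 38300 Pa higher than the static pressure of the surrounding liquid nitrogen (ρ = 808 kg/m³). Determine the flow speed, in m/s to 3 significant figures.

The dynamic pressure equals the rise in static pressure at the stagnation point: ΔP = ½ρv².
v = √(2ΔP/ρ) = √(2·38300/808) = 9.74 m/s.

9.74 m/s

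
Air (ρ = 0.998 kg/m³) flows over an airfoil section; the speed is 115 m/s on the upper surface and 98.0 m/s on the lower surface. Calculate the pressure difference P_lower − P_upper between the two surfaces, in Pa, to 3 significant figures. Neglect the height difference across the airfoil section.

With negligible Δh, P + ½ρv² is constant, so P_low − P_up = ½ρ(v_up² − v_low²).
ΔP = ½·0.998·(115² − 98.0²) = 1810 Pa.

ΔP = 1810 Pa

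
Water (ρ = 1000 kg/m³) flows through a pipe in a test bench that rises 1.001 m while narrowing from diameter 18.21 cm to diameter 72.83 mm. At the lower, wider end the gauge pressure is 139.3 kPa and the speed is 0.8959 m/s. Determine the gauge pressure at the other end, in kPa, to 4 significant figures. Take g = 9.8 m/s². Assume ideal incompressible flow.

P₂ = 114.2 kPa

By continuity, v₂ = v₁·A₁/A₂ = 0.8959·(260.4/41.66) = 5.601 m/s.
Bernoulli: P₁ + ½ρv₁² + ρg h₁ = P₂ + ½ρv₂² + ρg h₂, so P₂ = P₁ + ½ρ(v₁² − v₂²) − ρg(h₂ − h₁).
P₂ = 139300 + ½·1000·(0.8959² − 5.601²) − 1000·9.8·(+1.001) = 139300 + (-15280) − (9810) = 114200 Pa.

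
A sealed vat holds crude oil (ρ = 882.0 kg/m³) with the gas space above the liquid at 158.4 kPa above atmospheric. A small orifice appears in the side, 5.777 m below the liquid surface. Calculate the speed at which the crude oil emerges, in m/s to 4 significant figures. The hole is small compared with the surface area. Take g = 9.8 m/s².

Take point 1 at the surface (v₁ ≈ 0) and point 2 at the hole (at atmospheric pressure). Bernoulli: P₁ + ρg h = P_atm + ½ρv₂².
With P₁ − P_atm = 158400 Pa, v₂ = √(2gh + 2ΔP/ρ) = √(2·9.8·5.777 + 2·158400/882.0) = 21.74 m/s.

v ≈ 21.74 m/s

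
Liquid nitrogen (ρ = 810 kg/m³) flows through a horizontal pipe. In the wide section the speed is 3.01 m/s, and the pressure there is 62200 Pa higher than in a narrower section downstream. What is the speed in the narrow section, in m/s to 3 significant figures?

v₂ = 12.8 m/s

Along the level pipe P + ½ρv² is conserved, hence v₂² = v₁² + 2(P₁ − P₂)/ρ.
v₂ = √(3.01² + 2·62200/810) = √(9.06 + 154) = 12.8 m/s.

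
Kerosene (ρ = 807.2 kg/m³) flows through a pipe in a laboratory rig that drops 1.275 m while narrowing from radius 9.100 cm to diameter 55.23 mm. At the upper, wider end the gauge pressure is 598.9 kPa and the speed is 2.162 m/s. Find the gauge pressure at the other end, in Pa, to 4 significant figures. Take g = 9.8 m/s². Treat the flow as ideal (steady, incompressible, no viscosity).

The volume flow rate is constant, so v₂ = (A₁/A₂)v₁ = (260.2/23.96)·2.162 = 23.48 m/s.
Bernoulli: P₁ + ½ρv₁² + ρg h₁ = P₂ + ½ρv₂² + ρg h₂, so P₂ = P₁ + ½ρ(v₁² − v₂²) − ρg(h₂ − h₁).
P₂ = 598900 + ½·807.2·(2.162² − 23.48²) − 807.2·9.8·(−1.275) = 598900 + (-220600) − (-10090) = 388400 Pa.

P₂ ≈ 388400 Pa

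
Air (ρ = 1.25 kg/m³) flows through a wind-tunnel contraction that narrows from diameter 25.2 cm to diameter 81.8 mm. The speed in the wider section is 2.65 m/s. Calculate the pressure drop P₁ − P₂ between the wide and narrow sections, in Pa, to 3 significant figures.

Mass conservation (A₁v₁ = A₂v₂) gives v₂ = 2.65 × 499/52.6 = 25.2 m/s.
The pipe is horizontal, so Bernoulli reduces to P₁ + ½ρv₁² = P₂ + ½ρv₂².
P₁ − P₂ = ½·1.25·(25.2² − 2.65²) = ½·1.25·626 = 391 Pa.

ΔP ≈ 391 Pa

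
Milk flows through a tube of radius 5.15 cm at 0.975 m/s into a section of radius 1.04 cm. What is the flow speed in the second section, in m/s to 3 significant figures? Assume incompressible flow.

23.9 m/s

Mass conservation (A₁v₁ = A₂v₂) gives v₂ = 0.975 × 83.3/3.40 = 23.9 m/s.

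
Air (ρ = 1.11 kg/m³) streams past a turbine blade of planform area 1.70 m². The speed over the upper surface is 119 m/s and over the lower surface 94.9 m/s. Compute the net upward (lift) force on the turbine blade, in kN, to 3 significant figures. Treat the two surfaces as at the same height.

F ≈ 4.86 kN

The faster flow above has the lower pressure; Bernoulli (same height) gives ΔP = ½ρ(v_up² − v_low²).
ΔP = ½·1.11·(119² − 94.9²) = 2860 Pa.
Lift = ΔP · A = 2860 × 1.70 = 4860 N.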